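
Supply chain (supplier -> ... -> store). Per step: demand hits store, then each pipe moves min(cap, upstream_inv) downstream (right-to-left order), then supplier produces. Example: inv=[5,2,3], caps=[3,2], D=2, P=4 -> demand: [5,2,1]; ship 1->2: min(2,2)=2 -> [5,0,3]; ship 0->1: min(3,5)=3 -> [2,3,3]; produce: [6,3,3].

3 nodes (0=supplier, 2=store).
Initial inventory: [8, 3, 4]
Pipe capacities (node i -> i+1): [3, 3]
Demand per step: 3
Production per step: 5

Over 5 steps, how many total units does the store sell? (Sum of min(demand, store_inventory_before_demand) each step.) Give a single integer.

Answer: 15

Derivation:
Step 1: sold=3 (running total=3) -> [10 3 4]
Step 2: sold=3 (running total=6) -> [12 3 4]
Step 3: sold=3 (running total=9) -> [14 3 4]
Step 4: sold=3 (running total=12) -> [16 3 4]
Step 5: sold=3 (running total=15) -> [18 3 4]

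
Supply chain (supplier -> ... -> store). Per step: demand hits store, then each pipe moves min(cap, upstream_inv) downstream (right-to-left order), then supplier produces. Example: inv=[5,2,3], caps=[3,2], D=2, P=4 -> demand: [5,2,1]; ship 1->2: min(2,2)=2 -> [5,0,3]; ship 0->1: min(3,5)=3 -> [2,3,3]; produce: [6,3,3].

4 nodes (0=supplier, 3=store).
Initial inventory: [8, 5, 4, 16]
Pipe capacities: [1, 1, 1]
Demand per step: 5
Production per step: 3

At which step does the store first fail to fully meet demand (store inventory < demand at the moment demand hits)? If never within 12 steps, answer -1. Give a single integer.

Step 1: demand=5,sold=5 ship[2->3]=1 ship[1->2]=1 ship[0->1]=1 prod=3 -> [10 5 4 12]
Step 2: demand=5,sold=5 ship[2->3]=1 ship[1->2]=1 ship[0->1]=1 prod=3 -> [12 5 4 8]
Step 3: demand=5,sold=5 ship[2->3]=1 ship[1->2]=1 ship[0->1]=1 prod=3 -> [14 5 4 4]
Step 4: demand=5,sold=4 ship[2->3]=1 ship[1->2]=1 ship[0->1]=1 prod=3 -> [16 5 4 1]
Step 5: demand=5,sold=1 ship[2->3]=1 ship[1->2]=1 ship[0->1]=1 prod=3 -> [18 5 4 1]
Step 6: demand=5,sold=1 ship[2->3]=1 ship[1->2]=1 ship[0->1]=1 prod=3 -> [20 5 4 1]
Step 7: demand=5,sold=1 ship[2->3]=1 ship[1->2]=1 ship[0->1]=1 prod=3 -> [22 5 4 1]
Step 8: demand=5,sold=1 ship[2->3]=1 ship[1->2]=1 ship[0->1]=1 prod=3 -> [24 5 4 1]
Step 9: demand=5,sold=1 ship[2->3]=1 ship[1->2]=1 ship[0->1]=1 prod=3 -> [26 5 4 1]
Step 10: demand=5,sold=1 ship[2->3]=1 ship[1->2]=1 ship[0->1]=1 prod=3 -> [28 5 4 1]
Step 11: demand=5,sold=1 ship[2->3]=1 ship[1->2]=1 ship[0->1]=1 prod=3 -> [30 5 4 1]
Step 12: demand=5,sold=1 ship[2->3]=1 ship[1->2]=1 ship[0->1]=1 prod=3 -> [32 5 4 1]
First stockout at step 4

4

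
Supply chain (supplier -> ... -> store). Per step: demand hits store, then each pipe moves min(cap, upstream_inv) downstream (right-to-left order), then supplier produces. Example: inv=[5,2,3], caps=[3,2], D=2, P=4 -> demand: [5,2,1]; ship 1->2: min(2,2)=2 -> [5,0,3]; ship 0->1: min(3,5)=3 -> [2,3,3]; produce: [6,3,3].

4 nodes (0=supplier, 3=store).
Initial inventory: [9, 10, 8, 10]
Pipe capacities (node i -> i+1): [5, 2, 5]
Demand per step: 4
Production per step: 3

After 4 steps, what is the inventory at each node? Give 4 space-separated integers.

Step 1: demand=4,sold=4 ship[2->3]=5 ship[1->2]=2 ship[0->1]=5 prod=3 -> inv=[7 13 5 11]
Step 2: demand=4,sold=4 ship[2->3]=5 ship[1->2]=2 ship[0->1]=5 prod=3 -> inv=[5 16 2 12]
Step 3: demand=4,sold=4 ship[2->3]=2 ship[1->2]=2 ship[0->1]=5 prod=3 -> inv=[3 19 2 10]
Step 4: demand=4,sold=4 ship[2->3]=2 ship[1->2]=2 ship[0->1]=3 prod=3 -> inv=[3 20 2 8]

3 20 2 8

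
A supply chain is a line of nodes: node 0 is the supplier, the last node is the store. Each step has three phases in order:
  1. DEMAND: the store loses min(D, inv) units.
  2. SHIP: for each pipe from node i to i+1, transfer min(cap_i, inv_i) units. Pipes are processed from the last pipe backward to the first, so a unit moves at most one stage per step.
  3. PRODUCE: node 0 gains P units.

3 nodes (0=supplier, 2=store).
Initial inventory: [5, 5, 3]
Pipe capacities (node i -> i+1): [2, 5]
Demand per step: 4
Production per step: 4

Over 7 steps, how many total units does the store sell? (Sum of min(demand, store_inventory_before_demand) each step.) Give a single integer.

Answer: 18

Derivation:
Step 1: sold=3 (running total=3) -> [7 2 5]
Step 2: sold=4 (running total=7) -> [9 2 3]
Step 3: sold=3 (running total=10) -> [11 2 2]
Step 4: sold=2 (running total=12) -> [13 2 2]
Step 5: sold=2 (running total=14) -> [15 2 2]
Step 6: sold=2 (running total=16) -> [17 2 2]
Step 7: sold=2 (running total=18) -> [19 2 2]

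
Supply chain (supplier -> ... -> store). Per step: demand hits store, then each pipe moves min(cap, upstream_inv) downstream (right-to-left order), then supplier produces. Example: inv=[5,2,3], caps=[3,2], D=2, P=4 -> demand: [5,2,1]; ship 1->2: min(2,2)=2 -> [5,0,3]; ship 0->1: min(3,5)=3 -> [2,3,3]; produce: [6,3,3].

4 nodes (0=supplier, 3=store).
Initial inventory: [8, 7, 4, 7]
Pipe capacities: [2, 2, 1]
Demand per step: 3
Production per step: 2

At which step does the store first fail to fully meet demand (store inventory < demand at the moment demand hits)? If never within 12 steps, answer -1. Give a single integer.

Step 1: demand=3,sold=3 ship[2->3]=1 ship[1->2]=2 ship[0->1]=2 prod=2 -> [8 7 5 5]
Step 2: demand=3,sold=3 ship[2->3]=1 ship[1->2]=2 ship[0->1]=2 prod=2 -> [8 7 6 3]
Step 3: demand=3,sold=3 ship[2->3]=1 ship[1->2]=2 ship[0->1]=2 prod=2 -> [8 7 7 1]
Step 4: demand=3,sold=1 ship[2->3]=1 ship[1->2]=2 ship[0->1]=2 prod=2 -> [8 7 8 1]
Step 5: demand=3,sold=1 ship[2->3]=1 ship[1->2]=2 ship[0->1]=2 prod=2 -> [8 7 9 1]
Step 6: demand=3,sold=1 ship[2->3]=1 ship[1->2]=2 ship[0->1]=2 prod=2 -> [8 7 10 1]
Step 7: demand=3,sold=1 ship[2->3]=1 ship[1->2]=2 ship[0->1]=2 prod=2 -> [8 7 11 1]
Step 8: demand=3,sold=1 ship[2->3]=1 ship[1->2]=2 ship[0->1]=2 prod=2 -> [8 7 12 1]
Step 9: demand=3,sold=1 ship[2->3]=1 ship[1->2]=2 ship[0->1]=2 prod=2 -> [8 7 13 1]
Step 10: demand=3,sold=1 ship[2->3]=1 ship[1->2]=2 ship[0->1]=2 prod=2 -> [8 7 14 1]
Step 11: demand=3,sold=1 ship[2->3]=1 ship[1->2]=2 ship[0->1]=2 prod=2 -> [8 7 15 1]
Step 12: demand=3,sold=1 ship[2->3]=1 ship[1->2]=2 ship[0->1]=2 prod=2 -> [8 7 16 1]
First stockout at step 4

4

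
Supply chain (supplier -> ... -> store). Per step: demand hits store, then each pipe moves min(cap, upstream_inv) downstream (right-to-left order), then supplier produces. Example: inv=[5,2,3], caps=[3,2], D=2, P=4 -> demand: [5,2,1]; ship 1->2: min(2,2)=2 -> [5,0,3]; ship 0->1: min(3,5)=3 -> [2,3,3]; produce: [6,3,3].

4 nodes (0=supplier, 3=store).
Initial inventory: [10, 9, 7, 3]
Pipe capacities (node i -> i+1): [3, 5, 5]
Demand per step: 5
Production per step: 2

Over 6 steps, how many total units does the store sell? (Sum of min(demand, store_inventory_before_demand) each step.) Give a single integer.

Answer: 28

Derivation:
Step 1: sold=3 (running total=3) -> [9 7 7 5]
Step 2: sold=5 (running total=8) -> [8 5 7 5]
Step 3: sold=5 (running total=13) -> [7 3 7 5]
Step 4: sold=5 (running total=18) -> [6 3 5 5]
Step 5: sold=5 (running total=23) -> [5 3 3 5]
Step 6: sold=5 (running total=28) -> [4 3 3 3]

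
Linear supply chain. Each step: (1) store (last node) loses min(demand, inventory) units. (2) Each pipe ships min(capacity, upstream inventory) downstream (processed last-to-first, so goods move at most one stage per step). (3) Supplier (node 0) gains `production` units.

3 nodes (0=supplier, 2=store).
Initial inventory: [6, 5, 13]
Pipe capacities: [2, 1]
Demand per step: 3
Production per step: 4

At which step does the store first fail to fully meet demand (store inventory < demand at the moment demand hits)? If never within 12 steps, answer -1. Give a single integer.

Step 1: demand=3,sold=3 ship[1->2]=1 ship[0->1]=2 prod=4 -> [8 6 11]
Step 2: demand=3,sold=3 ship[1->2]=1 ship[0->1]=2 prod=4 -> [10 7 9]
Step 3: demand=3,sold=3 ship[1->2]=1 ship[0->1]=2 prod=4 -> [12 8 7]
Step 4: demand=3,sold=3 ship[1->2]=1 ship[0->1]=2 prod=4 -> [14 9 5]
Step 5: demand=3,sold=3 ship[1->2]=1 ship[0->1]=2 prod=4 -> [16 10 3]
Step 6: demand=3,sold=3 ship[1->2]=1 ship[0->1]=2 prod=4 -> [18 11 1]
Step 7: demand=3,sold=1 ship[1->2]=1 ship[0->1]=2 prod=4 -> [20 12 1]
Step 8: demand=3,sold=1 ship[1->2]=1 ship[0->1]=2 prod=4 -> [22 13 1]
Step 9: demand=3,sold=1 ship[1->2]=1 ship[0->1]=2 prod=4 -> [24 14 1]
Step 10: demand=3,sold=1 ship[1->2]=1 ship[0->1]=2 prod=4 -> [26 15 1]
Step 11: demand=3,sold=1 ship[1->2]=1 ship[0->1]=2 prod=4 -> [28 16 1]
Step 12: demand=3,sold=1 ship[1->2]=1 ship[0->1]=2 prod=4 -> [30 17 1]
First stockout at step 7

7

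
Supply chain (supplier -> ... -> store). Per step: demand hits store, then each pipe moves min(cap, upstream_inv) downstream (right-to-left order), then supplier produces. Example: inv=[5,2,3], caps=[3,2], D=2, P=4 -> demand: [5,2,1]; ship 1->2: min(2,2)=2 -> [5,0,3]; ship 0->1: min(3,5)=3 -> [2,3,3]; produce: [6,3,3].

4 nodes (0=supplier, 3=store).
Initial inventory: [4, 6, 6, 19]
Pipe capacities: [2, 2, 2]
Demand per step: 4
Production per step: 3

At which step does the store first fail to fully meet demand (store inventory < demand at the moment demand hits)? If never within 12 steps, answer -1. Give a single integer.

Step 1: demand=4,sold=4 ship[2->3]=2 ship[1->2]=2 ship[0->1]=2 prod=3 -> [5 6 6 17]
Step 2: demand=4,sold=4 ship[2->3]=2 ship[1->2]=2 ship[0->1]=2 prod=3 -> [6 6 6 15]
Step 3: demand=4,sold=4 ship[2->3]=2 ship[1->2]=2 ship[0->1]=2 prod=3 -> [7 6 6 13]
Step 4: demand=4,sold=4 ship[2->3]=2 ship[1->2]=2 ship[0->1]=2 prod=3 -> [8 6 6 11]
Step 5: demand=4,sold=4 ship[2->3]=2 ship[1->2]=2 ship[0->1]=2 prod=3 -> [9 6 6 9]
Step 6: demand=4,sold=4 ship[2->3]=2 ship[1->2]=2 ship[0->1]=2 prod=3 -> [10 6 6 7]
Step 7: demand=4,sold=4 ship[2->3]=2 ship[1->2]=2 ship[0->1]=2 prod=3 -> [11 6 6 5]
Step 8: demand=4,sold=4 ship[2->3]=2 ship[1->2]=2 ship[0->1]=2 prod=3 -> [12 6 6 3]
Step 9: demand=4,sold=3 ship[2->3]=2 ship[1->2]=2 ship[0->1]=2 prod=3 -> [13 6 6 2]
Step 10: demand=4,sold=2 ship[2->3]=2 ship[1->2]=2 ship[0->1]=2 prod=3 -> [14 6 6 2]
Step 11: demand=4,sold=2 ship[2->3]=2 ship[1->2]=2 ship[0->1]=2 prod=3 -> [15 6 6 2]
Step 12: demand=4,sold=2 ship[2->3]=2 ship[1->2]=2 ship[0->1]=2 prod=3 -> [16 6 6 2]
First stockout at step 9

9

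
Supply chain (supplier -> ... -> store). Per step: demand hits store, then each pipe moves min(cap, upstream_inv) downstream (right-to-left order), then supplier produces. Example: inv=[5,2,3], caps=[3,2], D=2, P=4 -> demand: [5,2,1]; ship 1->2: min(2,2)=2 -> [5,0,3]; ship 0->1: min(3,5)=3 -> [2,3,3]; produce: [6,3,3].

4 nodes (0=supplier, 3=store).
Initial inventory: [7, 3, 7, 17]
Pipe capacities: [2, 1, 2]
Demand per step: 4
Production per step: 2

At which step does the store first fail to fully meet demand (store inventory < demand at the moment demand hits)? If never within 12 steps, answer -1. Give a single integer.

Step 1: demand=4,sold=4 ship[2->3]=2 ship[1->2]=1 ship[0->1]=2 prod=2 -> [7 4 6 15]
Step 2: demand=4,sold=4 ship[2->3]=2 ship[1->2]=1 ship[0->1]=2 prod=2 -> [7 5 5 13]
Step 3: demand=4,sold=4 ship[2->3]=2 ship[1->2]=1 ship[0->1]=2 prod=2 -> [7 6 4 11]
Step 4: demand=4,sold=4 ship[2->3]=2 ship[1->2]=1 ship[0->1]=2 prod=2 -> [7 7 3 9]
Step 5: demand=4,sold=4 ship[2->3]=2 ship[1->2]=1 ship[0->1]=2 prod=2 -> [7 8 2 7]
Step 6: demand=4,sold=4 ship[2->3]=2 ship[1->2]=1 ship[0->1]=2 prod=2 -> [7 9 1 5]
Step 7: demand=4,sold=4 ship[2->3]=1 ship[1->2]=1 ship[0->1]=2 prod=2 -> [7 10 1 2]
Step 8: demand=4,sold=2 ship[2->3]=1 ship[1->2]=1 ship[0->1]=2 prod=2 -> [7 11 1 1]
Step 9: demand=4,sold=1 ship[2->3]=1 ship[1->2]=1 ship[0->1]=2 prod=2 -> [7 12 1 1]
Step 10: demand=4,sold=1 ship[2->3]=1 ship[1->2]=1 ship[0->1]=2 prod=2 -> [7 13 1 1]
Step 11: demand=4,sold=1 ship[2->3]=1 ship[1->2]=1 ship[0->1]=2 prod=2 -> [7 14 1 1]
Step 12: demand=4,sold=1 ship[2->3]=1 ship[1->2]=1 ship[0->1]=2 prod=2 -> [7 15 1 1]
First stockout at step 8

8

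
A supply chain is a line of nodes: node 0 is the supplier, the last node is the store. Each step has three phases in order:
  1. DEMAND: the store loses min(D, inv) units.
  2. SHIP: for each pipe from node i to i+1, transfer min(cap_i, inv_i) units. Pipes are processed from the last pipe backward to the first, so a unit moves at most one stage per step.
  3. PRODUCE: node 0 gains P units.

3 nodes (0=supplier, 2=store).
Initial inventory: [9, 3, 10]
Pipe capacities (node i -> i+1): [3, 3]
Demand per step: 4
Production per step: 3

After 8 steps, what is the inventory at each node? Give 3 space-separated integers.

Step 1: demand=4,sold=4 ship[1->2]=3 ship[0->1]=3 prod=3 -> inv=[9 3 9]
Step 2: demand=4,sold=4 ship[1->2]=3 ship[0->1]=3 prod=3 -> inv=[9 3 8]
Step 3: demand=4,sold=4 ship[1->2]=3 ship[0->1]=3 prod=3 -> inv=[9 3 7]
Step 4: demand=4,sold=4 ship[1->2]=3 ship[0->1]=3 prod=3 -> inv=[9 3 6]
Step 5: demand=4,sold=4 ship[1->2]=3 ship[0->1]=3 prod=3 -> inv=[9 3 5]
Step 6: demand=4,sold=4 ship[1->2]=3 ship[0->1]=3 prod=3 -> inv=[9 3 4]
Step 7: demand=4,sold=4 ship[1->2]=3 ship[0->1]=3 prod=3 -> inv=[9 3 3]
Step 8: demand=4,sold=3 ship[1->2]=3 ship[0->1]=3 prod=3 -> inv=[9 3 3]

9 3 3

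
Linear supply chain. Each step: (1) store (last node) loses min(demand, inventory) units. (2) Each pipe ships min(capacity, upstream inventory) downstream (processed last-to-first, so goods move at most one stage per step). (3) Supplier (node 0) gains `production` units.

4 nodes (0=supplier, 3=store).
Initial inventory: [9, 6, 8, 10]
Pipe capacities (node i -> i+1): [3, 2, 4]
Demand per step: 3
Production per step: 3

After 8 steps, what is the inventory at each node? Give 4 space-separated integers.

Step 1: demand=3,sold=3 ship[2->3]=4 ship[1->2]=2 ship[0->1]=3 prod=3 -> inv=[9 7 6 11]
Step 2: demand=3,sold=3 ship[2->3]=4 ship[1->2]=2 ship[0->1]=3 prod=3 -> inv=[9 8 4 12]
Step 3: demand=3,sold=3 ship[2->3]=4 ship[1->2]=2 ship[0->1]=3 prod=3 -> inv=[9 9 2 13]
Step 4: demand=3,sold=3 ship[2->3]=2 ship[1->2]=2 ship[0->1]=3 prod=3 -> inv=[9 10 2 12]
Step 5: demand=3,sold=3 ship[2->3]=2 ship[1->2]=2 ship[0->1]=3 prod=3 -> inv=[9 11 2 11]
Step 6: demand=3,sold=3 ship[2->3]=2 ship[1->2]=2 ship[0->1]=3 prod=3 -> inv=[9 12 2 10]
Step 7: demand=3,sold=3 ship[2->3]=2 ship[1->2]=2 ship[0->1]=3 prod=3 -> inv=[9 13 2 9]
Step 8: demand=3,sold=3 ship[2->3]=2 ship[1->2]=2 ship[0->1]=3 prod=3 -> inv=[9 14 2 8]

9 14 2 8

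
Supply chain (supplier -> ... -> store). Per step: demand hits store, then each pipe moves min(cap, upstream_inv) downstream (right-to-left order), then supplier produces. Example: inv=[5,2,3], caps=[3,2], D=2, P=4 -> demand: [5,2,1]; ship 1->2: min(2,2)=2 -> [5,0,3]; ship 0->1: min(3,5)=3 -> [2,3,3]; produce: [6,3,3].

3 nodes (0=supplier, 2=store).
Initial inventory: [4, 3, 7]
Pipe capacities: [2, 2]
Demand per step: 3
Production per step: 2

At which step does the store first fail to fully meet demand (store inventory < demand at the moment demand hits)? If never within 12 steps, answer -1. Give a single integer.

Step 1: demand=3,sold=3 ship[1->2]=2 ship[0->1]=2 prod=2 -> [4 3 6]
Step 2: demand=3,sold=3 ship[1->2]=2 ship[0->1]=2 prod=2 -> [4 3 5]
Step 3: demand=3,sold=3 ship[1->2]=2 ship[0->1]=2 prod=2 -> [4 3 4]
Step 4: demand=3,sold=3 ship[1->2]=2 ship[0->1]=2 prod=2 -> [4 3 3]
Step 5: demand=3,sold=3 ship[1->2]=2 ship[0->1]=2 prod=2 -> [4 3 2]
Step 6: demand=3,sold=2 ship[1->2]=2 ship[0->1]=2 prod=2 -> [4 3 2]
Step 7: demand=3,sold=2 ship[1->2]=2 ship[0->1]=2 prod=2 -> [4 3 2]
Step 8: demand=3,sold=2 ship[1->2]=2 ship[0->1]=2 prod=2 -> [4 3 2]
Step 9: demand=3,sold=2 ship[1->2]=2 ship[0->1]=2 prod=2 -> [4 3 2]
Step 10: demand=3,sold=2 ship[1->2]=2 ship[0->1]=2 prod=2 -> [4 3 2]
Step 11: demand=3,sold=2 ship[1->2]=2 ship[0->1]=2 prod=2 -> [4 3 2]
Step 12: demand=3,sold=2 ship[1->2]=2 ship[0->1]=2 prod=2 -> [4 3 2]
First stockout at step 6

6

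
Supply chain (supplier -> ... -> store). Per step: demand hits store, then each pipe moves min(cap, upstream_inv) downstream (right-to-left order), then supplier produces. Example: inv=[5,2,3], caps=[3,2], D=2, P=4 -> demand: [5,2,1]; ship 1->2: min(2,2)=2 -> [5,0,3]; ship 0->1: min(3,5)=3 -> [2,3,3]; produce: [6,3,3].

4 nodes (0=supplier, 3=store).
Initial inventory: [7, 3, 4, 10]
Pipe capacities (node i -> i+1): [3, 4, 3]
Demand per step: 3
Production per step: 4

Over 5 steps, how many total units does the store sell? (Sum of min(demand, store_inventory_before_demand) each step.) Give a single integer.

Answer: 15

Derivation:
Step 1: sold=3 (running total=3) -> [8 3 4 10]
Step 2: sold=3 (running total=6) -> [9 3 4 10]
Step 3: sold=3 (running total=9) -> [10 3 4 10]
Step 4: sold=3 (running total=12) -> [11 3 4 10]
Step 5: sold=3 (running total=15) -> [12 3 4 10]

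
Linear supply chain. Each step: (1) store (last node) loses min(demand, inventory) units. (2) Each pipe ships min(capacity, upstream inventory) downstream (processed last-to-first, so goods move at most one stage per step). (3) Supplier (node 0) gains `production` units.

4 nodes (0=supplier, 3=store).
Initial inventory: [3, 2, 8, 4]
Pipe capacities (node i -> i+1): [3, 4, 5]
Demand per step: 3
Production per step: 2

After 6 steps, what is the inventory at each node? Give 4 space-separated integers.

Step 1: demand=3,sold=3 ship[2->3]=5 ship[1->2]=2 ship[0->1]=3 prod=2 -> inv=[2 3 5 6]
Step 2: demand=3,sold=3 ship[2->3]=5 ship[1->2]=3 ship[0->1]=2 prod=2 -> inv=[2 2 3 8]
Step 3: demand=3,sold=3 ship[2->3]=3 ship[1->2]=2 ship[0->1]=2 prod=2 -> inv=[2 2 2 8]
Step 4: demand=3,sold=3 ship[2->3]=2 ship[1->2]=2 ship[0->1]=2 prod=2 -> inv=[2 2 2 7]
Step 5: demand=3,sold=3 ship[2->3]=2 ship[1->2]=2 ship[0->1]=2 prod=2 -> inv=[2 2 2 6]
Step 6: demand=3,sold=3 ship[2->3]=2 ship[1->2]=2 ship[0->1]=2 prod=2 -> inv=[2 2 2 5]

2 2 2 5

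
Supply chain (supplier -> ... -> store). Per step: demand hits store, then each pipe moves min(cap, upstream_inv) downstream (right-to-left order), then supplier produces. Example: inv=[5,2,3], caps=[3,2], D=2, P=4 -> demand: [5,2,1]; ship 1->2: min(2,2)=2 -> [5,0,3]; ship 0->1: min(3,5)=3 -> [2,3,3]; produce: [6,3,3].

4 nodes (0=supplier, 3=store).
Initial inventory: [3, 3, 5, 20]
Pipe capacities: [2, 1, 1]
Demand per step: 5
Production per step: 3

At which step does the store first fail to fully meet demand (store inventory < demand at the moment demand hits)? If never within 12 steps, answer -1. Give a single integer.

Step 1: demand=5,sold=5 ship[2->3]=1 ship[1->2]=1 ship[0->1]=2 prod=3 -> [4 4 5 16]
Step 2: demand=5,sold=5 ship[2->3]=1 ship[1->2]=1 ship[0->1]=2 prod=3 -> [5 5 5 12]
Step 3: demand=5,sold=5 ship[2->3]=1 ship[1->2]=1 ship[0->1]=2 prod=3 -> [6 6 5 8]
Step 4: demand=5,sold=5 ship[2->3]=1 ship[1->2]=1 ship[0->1]=2 prod=3 -> [7 7 5 4]
Step 5: demand=5,sold=4 ship[2->3]=1 ship[1->2]=1 ship[0->1]=2 prod=3 -> [8 8 5 1]
Step 6: demand=5,sold=1 ship[2->3]=1 ship[1->2]=1 ship[0->1]=2 prod=3 -> [9 9 5 1]
Step 7: demand=5,sold=1 ship[2->3]=1 ship[1->2]=1 ship[0->1]=2 prod=3 -> [10 10 5 1]
Step 8: demand=5,sold=1 ship[2->3]=1 ship[1->2]=1 ship[0->1]=2 prod=3 -> [11 11 5 1]
Step 9: demand=5,sold=1 ship[2->3]=1 ship[1->2]=1 ship[0->1]=2 prod=3 -> [12 12 5 1]
Step 10: demand=5,sold=1 ship[2->3]=1 ship[1->2]=1 ship[0->1]=2 prod=3 -> [13 13 5 1]
Step 11: demand=5,sold=1 ship[2->3]=1 ship[1->2]=1 ship[0->1]=2 prod=3 -> [14 14 5 1]
Step 12: demand=5,sold=1 ship[2->3]=1 ship[1->2]=1 ship[0->1]=2 prod=3 -> [15 15 5 1]
First stockout at step 5

5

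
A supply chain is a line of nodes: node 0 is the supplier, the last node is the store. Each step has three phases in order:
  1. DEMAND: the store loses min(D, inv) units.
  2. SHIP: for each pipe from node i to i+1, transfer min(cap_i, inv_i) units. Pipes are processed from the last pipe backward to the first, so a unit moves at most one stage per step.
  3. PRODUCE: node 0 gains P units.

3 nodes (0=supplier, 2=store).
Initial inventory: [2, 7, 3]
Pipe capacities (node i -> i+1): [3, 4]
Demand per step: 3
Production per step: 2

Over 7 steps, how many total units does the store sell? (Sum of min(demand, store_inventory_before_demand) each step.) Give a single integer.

Step 1: sold=3 (running total=3) -> [2 5 4]
Step 2: sold=3 (running total=6) -> [2 3 5]
Step 3: sold=3 (running total=9) -> [2 2 5]
Step 4: sold=3 (running total=12) -> [2 2 4]
Step 5: sold=3 (running total=15) -> [2 2 3]
Step 6: sold=3 (running total=18) -> [2 2 2]
Step 7: sold=2 (running total=20) -> [2 2 2]

Answer: 20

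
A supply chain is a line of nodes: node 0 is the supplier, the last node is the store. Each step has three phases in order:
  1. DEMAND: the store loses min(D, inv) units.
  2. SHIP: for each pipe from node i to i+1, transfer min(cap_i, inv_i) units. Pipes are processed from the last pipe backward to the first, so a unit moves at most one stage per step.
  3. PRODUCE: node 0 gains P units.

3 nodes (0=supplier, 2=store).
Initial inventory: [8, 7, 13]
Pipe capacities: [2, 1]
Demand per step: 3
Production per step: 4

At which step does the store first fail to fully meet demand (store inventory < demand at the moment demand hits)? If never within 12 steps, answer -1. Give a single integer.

Step 1: demand=3,sold=3 ship[1->2]=1 ship[0->1]=2 prod=4 -> [10 8 11]
Step 2: demand=3,sold=3 ship[1->2]=1 ship[0->1]=2 prod=4 -> [12 9 9]
Step 3: demand=3,sold=3 ship[1->2]=1 ship[0->1]=2 prod=4 -> [14 10 7]
Step 4: demand=3,sold=3 ship[1->2]=1 ship[0->1]=2 prod=4 -> [16 11 5]
Step 5: demand=3,sold=3 ship[1->2]=1 ship[0->1]=2 prod=4 -> [18 12 3]
Step 6: demand=3,sold=3 ship[1->2]=1 ship[0->1]=2 prod=4 -> [20 13 1]
Step 7: demand=3,sold=1 ship[1->2]=1 ship[0->1]=2 prod=4 -> [22 14 1]
Step 8: demand=3,sold=1 ship[1->2]=1 ship[0->1]=2 prod=4 -> [24 15 1]
Step 9: demand=3,sold=1 ship[1->2]=1 ship[0->1]=2 prod=4 -> [26 16 1]
Step 10: demand=3,sold=1 ship[1->2]=1 ship[0->1]=2 prod=4 -> [28 17 1]
Step 11: demand=3,sold=1 ship[1->2]=1 ship[0->1]=2 prod=4 -> [30 18 1]
Step 12: demand=3,sold=1 ship[1->2]=1 ship[0->1]=2 prod=4 -> [32 19 1]
First stockout at step 7

7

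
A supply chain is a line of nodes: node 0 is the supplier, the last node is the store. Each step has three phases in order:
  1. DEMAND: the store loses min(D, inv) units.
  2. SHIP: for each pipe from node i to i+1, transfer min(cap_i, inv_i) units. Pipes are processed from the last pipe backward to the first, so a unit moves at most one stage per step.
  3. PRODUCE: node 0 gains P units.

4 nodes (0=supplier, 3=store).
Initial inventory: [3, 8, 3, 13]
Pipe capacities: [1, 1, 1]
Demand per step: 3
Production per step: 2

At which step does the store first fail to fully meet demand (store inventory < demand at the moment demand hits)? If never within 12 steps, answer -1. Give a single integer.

Step 1: demand=3,sold=3 ship[2->3]=1 ship[1->2]=1 ship[0->1]=1 prod=2 -> [4 8 3 11]
Step 2: demand=3,sold=3 ship[2->3]=1 ship[1->2]=1 ship[0->1]=1 prod=2 -> [5 8 3 9]
Step 3: demand=3,sold=3 ship[2->3]=1 ship[1->2]=1 ship[0->1]=1 prod=2 -> [6 8 3 7]
Step 4: demand=3,sold=3 ship[2->3]=1 ship[1->2]=1 ship[0->1]=1 prod=2 -> [7 8 3 5]
Step 5: demand=3,sold=3 ship[2->3]=1 ship[1->2]=1 ship[0->1]=1 prod=2 -> [8 8 3 3]
Step 6: demand=3,sold=3 ship[2->3]=1 ship[1->2]=1 ship[0->1]=1 prod=2 -> [9 8 3 1]
Step 7: demand=3,sold=1 ship[2->3]=1 ship[1->2]=1 ship[0->1]=1 prod=2 -> [10 8 3 1]
Step 8: demand=3,sold=1 ship[2->3]=1 ship[1->2]=1 ship[0->1]=1 prod=2 -> [11 8 3 1]
Step 9: demand=3,sold=1 ship[2->3]=1 ship[1->2]=1 ship[0->1]=1 prod=2 -> [12 8 3 1]
Step 10: demand=3,sold=1 ship[2->3]=1 ship[1->2]=1 ship[0->1]=1 prod=2 -> [13 8 3 1]
Step 11: demand=3,sold=1 ship[2->3]=1 ship[1->2]=1 ship[0->1]=1 prod=2 -> [14 8 3 1]
Step 12: demand=3,sold=1 ship[2->3]=1 ship[1->2]=1 ship[0->1]=1 prod=2 -> [15 8 3 1]
First stockout at step 7

7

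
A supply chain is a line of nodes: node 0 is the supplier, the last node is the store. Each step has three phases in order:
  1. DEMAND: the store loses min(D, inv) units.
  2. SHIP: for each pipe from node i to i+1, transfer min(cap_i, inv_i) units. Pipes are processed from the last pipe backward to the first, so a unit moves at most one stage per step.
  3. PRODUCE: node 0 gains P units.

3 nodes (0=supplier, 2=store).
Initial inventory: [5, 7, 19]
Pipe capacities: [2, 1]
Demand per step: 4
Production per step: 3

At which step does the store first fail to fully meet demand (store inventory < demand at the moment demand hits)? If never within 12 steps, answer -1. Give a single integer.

Step 1: demand=4,sold=4 ship[1->2]=1 ship[0->1]=2 prod=3 -> [6 8 16]
Step 2: demand=4,sold=4 ship[1->2]=1 ship[0->1]=2 prod=3 -> [7 9 13]
Step 3: demand=4,sold=4 ship[1->2]=1 ship[0->1]=2 prod=3 -> [8 10 10]
Step 4: demand=4,sold=4 ship[1->2]=1 ship[0->1]=2 prod=3 -> [9 11 7]
Step 5: demand=4,sold=4 ship[1->2]=1 ship[0->1]=2 prod=3 -> [10 12 4]
Step 6: demand=4,sold=4 ship[1->2]=1 ship[0->1]=2 prod=3 -> [11 13 1]
Step 7: demand=4,sold=1 ship[1->2]=1 ship[0->1]=2 prod=3 -> [12 14 1]
Step 8: demand=4,sold=1 ship[1->2]=1 ship[0->1]=2 prod=3 -> [13 15 1]
Step 9: demand=4,sold=1 ship[1->2]=1 ship[0->1]=2 prod=3 -> [14 16 1]
Step 10: demand=4,sold=1 ship[1->2]=1 ship[0->1]=2 prod=3 -> [15 17 1]
Step 11: demand=4,sold=1 ship[1->2]=1 ship[0->1]=2 prod=3 -> [16 18 1]
Step 12: demand=4,sold=1 ship[1->2]=1 ship[0->1]=2 prod=3 -> [17 19 1]
First stockout at step 7

7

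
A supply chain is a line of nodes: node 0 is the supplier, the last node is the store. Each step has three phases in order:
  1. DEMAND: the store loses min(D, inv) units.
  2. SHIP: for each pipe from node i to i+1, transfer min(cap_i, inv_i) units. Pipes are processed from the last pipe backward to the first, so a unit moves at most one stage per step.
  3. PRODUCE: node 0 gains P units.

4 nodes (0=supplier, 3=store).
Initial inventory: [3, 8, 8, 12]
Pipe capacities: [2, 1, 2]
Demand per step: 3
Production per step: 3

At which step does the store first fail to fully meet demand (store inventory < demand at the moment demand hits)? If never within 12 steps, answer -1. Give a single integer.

Step 1: demand=3,sold=3 ship[2->3]=2 ship[1->2]=1 ship[0->1]=2 prod=3 -> [4 9 7 11]
Step 2: demand=3,sold=3 ship[2->3]=2 ship[1->2]=1 ship[0->1]=2 prod=3 -> [5 10 6 10]
Step 3: demand=3,sold=3 ship[2->3]=2 ship[1->2]=1 ship[0->1]=2 prod=3 -> [6 11 5 9]
Step 4: demand=3,sold=3 ship[2->3]=2 ship[1->2]=1 ship[0->1]=2 prod=3 -> [7 12 4 8]
Step 5: demand=3,sold=3 ship[2->3]=2 ship[1->2]=1 ship[0->1]=2 prod=3 -> [8 13 3 7]
Step 6: demand=3,sold=3 ship[2->3]=2 ship[1->2]=1 ship[0->1]=2 prod=3 -> [9 14 2 6]
Step 7: demand=3,sold=3 ship[2->3]=2 ship[1->2]=1 ship[0->1]=2 prod=3 -> [10 15 1 5]
Step 8: demand=3,sold=3 ship[2->3]=1 ship[1->2]=1 ship[0->1]=2 prod=3 -> [11 16 1 3]
Step 9: demand=3,sold=3 ship[2->3]=1 ship[1->2]=1 ship[0->1]=2 prod=3 -> [12 17 1 1]
Step 10: demand=3,sold=1 ship[2->3]=1 ship[1->2]=1 ship[0->1]=2 prod=3 -> [13 18 1 1]
Step 11: demand=3,sold=1 ship[2->3]=1 ship[1->2]=1 ship[0->1]=2 prod=3 -> [14 19 1 1]
Step 12: demand=3,sold=1 ship[2->3]=1 ship[1->2]=1 ship[0->1]=2 prod=3 -> [15 20 1 1]
First stockout at step 10

10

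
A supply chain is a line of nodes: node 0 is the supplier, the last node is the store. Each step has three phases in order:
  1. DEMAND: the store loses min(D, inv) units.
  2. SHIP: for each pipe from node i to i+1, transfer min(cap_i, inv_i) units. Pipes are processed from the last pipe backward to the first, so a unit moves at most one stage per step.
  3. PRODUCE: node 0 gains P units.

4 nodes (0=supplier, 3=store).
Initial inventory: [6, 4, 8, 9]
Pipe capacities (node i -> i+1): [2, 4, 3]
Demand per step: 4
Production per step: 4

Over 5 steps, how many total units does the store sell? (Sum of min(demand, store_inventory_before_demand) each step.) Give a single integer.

Step 1: sold=4 (running total=4) -> [8 2 9 8]
Step 2: sold=4 (running total=8) -> [10 2 8 7]
Step 3: sold=4 (running total=12) -> [12 2 7 6]
Step 4: sold=4 (running total=16) -> [14 2 6 5]
Step 5: sold=4 (running total=20) -> [16 2 5 4]

Answer: 20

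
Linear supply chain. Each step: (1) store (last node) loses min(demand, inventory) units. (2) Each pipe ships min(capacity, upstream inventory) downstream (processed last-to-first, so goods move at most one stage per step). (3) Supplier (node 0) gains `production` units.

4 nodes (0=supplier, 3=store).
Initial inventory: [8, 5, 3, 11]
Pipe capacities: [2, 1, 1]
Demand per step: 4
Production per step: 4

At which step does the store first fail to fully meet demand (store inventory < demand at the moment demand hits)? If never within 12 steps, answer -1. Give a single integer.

Step 1: demand=4,sold=4 ship[2->3]=1 ship[1->2]=1 ship[0->1]=2 prod=4 -> [10 6 3 8]
Step 2: demand=4,sold=4 ship[2->3]=1 ship[1->2]=1 ship[0->1]=2 prod=4 -> [12 7 3 5]
Step 3: demand=4,sold=4 ship[2->3]=1 ship[1->2]=1 ship[0->1]=2 prod=4 -> [14 8 3 2]
Step 4: demand=4,sold=2 ship[2->3]=1 ship[1->2]=1 ship[0->1]=2 prod=4 -> [16 9 3 1]
Step 5: demand=4,sold=1 ship[2->3]=1 ship[1->2]=1 ship[0->1]=2 prod=4 -> [18 10 3 1]
Step 6: demand=4,sold=1 ship[2->3]=1 ship[1->2]=1 ship[0->1]=2 prod=4 -> [20 11 3 1]
Step 7: demand=4,sold=1 ship[2->3]=1 ship[1->2]=1 ship[0->1]=2 prod=4 -> [22 12 3 1]
Step 8: demand=4,sold=1 ship[2->3]=1 ship[1->2]=1 ship[0->1]=2 prod=4 -> [24 13 3 1]
Step 9: demand=4,sold=1 ship[2->3]=1 ship[1->2]=1 ship[0->1]=2 prod=4 -> [26 14 3 1]
Step 10: demand=4,sold=1 ship[2->3]=1 ship[1->2]=1 ship[0->1]=2 prod=4 -> [28 15 3 1]
Step 11: demand=4,sold=1 ship[2->3]=1 ship[1->2]=1 ship[0->1]=2 prod=4 -> [30 16 3 1]
Step 12: demand=4,sold=1 ship[2->3]=1 ship[1->2]=1 ship[0->1]=2 prod=4 -> [32 17 3 1]
First stockout at step 4

4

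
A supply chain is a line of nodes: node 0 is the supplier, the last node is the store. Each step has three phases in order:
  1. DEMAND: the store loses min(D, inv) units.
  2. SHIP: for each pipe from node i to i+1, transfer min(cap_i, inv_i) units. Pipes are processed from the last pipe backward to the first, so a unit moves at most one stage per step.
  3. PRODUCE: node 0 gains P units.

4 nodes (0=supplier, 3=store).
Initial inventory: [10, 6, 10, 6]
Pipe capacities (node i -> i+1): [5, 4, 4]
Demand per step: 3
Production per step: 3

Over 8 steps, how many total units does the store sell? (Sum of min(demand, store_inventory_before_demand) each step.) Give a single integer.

Step 1: sold=3 (running total=3) -> [8 7 10 7]
Step 2: sold=3 (running total=6) -> [6 8 10 8]
Step 3: sold=3 (running total=9) -> [4 9 10 9]
Step 4: sold=3 (running total=12) -> [3 9 10 10]
Step 5: sold=3 (running total=15) -> [3 8 10 11]
Step 6: sold=3 (running total=18) -> [3 7 10 12]
Step 7: sold=3 (running total=21) -> [3 6 10 13]
Step 8: sold=3 (running total=24) -> [3 5 10 14]

Answer: 24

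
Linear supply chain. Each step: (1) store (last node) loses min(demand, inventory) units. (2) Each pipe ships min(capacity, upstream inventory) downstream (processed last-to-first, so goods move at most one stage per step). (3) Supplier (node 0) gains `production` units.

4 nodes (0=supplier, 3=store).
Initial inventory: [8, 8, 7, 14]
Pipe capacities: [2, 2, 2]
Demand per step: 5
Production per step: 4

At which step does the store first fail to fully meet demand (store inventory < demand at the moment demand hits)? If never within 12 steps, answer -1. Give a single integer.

Step 1: demand=5,sold=5 ship[2->3]=2 ship[1->2]=2 ship[0->1]=2 prod=4 -> [10 8 7 11]
Step 2: demand=5,sold=5 ship[2->3]=2 ship[1->2]=2 ship[0->1]=2 prod=4 -> [12 8 7 8]
Step 3: demand=5,sold=5 ship[2->3]=2 ship[1->2]=2 ship[0->1]=2 prod=4 -> [14 8 7 5]
Step 4: demand=5,sold=5 ship[2->3]=2 ship[1->2]=2 ship[0->1]=2 prod=4 -> [16 8 7 2]
Step 5: demand=5,sold=2 ship[2->3]=2 ship[1->2]=2 ship[0->1]=2 prod=4 -> [18 8 7 2]
Step 6: demand=5,sold=2 ship[2->3]=2 ship[1->2]=2 ship[0->1]=2 prod=4 -> [20 8 7 2]
Step 7: demand=5,sold=2 ship[2->3]=2 ship[1->2]=2 ship[0->1]=2 prod=4 -> [22 8 7 2]
Step 8: demand=5,sold=2 ship[2->3]=2 ship[1->2]=2 ship[0->1]=2 prod=4 -> [24 8 7 2]
Step 9: demand=5,sold=2 ship[2->3]=2 ship[1->2]=2 ship[0->1]=2 prod=4 -> [26 8 7 2]
Step 10: demand=5,sold=2 ship[2->3]=2 ship[1->2]=2 ship[0->1]=2 prod=4 -> [28 8 7 2]
Step 11: demand=5,sold=2 ship[2->3]=2 ship[1->2]=2 ship[0->1]=2 prod=4 -> [30 8 7 2]
Step 12: demand=5,sold=2 ship[2->3]=2 ship[1->2]=2 ship[0->1]=2 prod=4 -> [32 8 7 2]
First stockout at step 5

5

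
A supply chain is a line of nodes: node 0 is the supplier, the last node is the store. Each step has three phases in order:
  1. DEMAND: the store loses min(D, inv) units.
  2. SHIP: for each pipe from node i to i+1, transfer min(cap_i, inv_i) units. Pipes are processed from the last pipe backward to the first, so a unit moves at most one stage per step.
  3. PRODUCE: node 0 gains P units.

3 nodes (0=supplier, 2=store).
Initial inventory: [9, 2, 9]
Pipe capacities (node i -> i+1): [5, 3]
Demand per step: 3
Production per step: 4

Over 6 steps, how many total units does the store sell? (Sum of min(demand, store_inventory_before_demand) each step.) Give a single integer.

Answer: 18

Derivation:
Step 1: sold=3 (running total=3) -> [8 5 8]
Step 2: sold=3 (running total=6) -> [7 7 8]
Step 3: sold=3 (running total=9) -> [6 9 8]
Step 4: sold=3 (running total=12) -> [5 11 8]
Step 5: sold=3 (running total=15) -> [4 13 8]
Step 6: sold=3 (running total=18) -> [4 14 8]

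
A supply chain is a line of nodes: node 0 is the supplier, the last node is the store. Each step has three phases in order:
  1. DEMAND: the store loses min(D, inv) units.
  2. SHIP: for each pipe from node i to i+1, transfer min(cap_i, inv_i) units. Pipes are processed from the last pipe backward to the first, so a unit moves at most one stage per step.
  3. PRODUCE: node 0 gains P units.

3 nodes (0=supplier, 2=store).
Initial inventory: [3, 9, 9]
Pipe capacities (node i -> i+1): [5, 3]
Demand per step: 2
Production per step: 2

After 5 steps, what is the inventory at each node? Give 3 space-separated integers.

Step 1: demand=2,sold=2 ship[1->2]=3 ship[0->1]=3 prod=2 -> inv=[2 9 10]
Step 2: demand=2,sold=2 ship[1->2]=3 ship[0->1]=2 prod=2 -> inv=[2 8 11]
Step 3: demand=2,sold=2 ship[1->2]=3 ship[0->1]=2 prod=2 -> inv=[2 7 12]
Step 4: demand=2,sold=2 ship[1->2]=3 ship[0->1]=2 prod=2 -> inv=[2 6 13]
Step 5: demand=2,sold=2 ship[1->2]=3 ship[0->1]=2 prod=2 -> inv=[2 5 14]

2 5 14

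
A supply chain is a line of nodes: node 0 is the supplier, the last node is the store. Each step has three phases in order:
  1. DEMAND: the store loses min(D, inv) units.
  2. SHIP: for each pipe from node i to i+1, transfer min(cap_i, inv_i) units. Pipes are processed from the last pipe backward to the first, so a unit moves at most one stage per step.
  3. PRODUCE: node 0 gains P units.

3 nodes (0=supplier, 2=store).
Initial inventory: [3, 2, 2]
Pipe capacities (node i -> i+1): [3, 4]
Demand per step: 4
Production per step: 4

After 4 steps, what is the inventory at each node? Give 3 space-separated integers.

Step 1: demand=4,sold=2 ship[1->2]=2 ship[0->1]=3 prod=4 -> inv=[4 3 2]
Step 2: demand=4,sold=2 ship[1->2]=3 ship[0->1]=3 prod=4 -> inv=[5 3 3]
Step 3: demand=4,sold=3 ship[1->2]=3 ship[0->1]=3 prod=4 -> inv=[6 3 3]
Step 4: demand=4,sold=3 ship[1->2]=3 ship[0->1]=3 prod=4 -> inv=[7 3 3]

7 3 3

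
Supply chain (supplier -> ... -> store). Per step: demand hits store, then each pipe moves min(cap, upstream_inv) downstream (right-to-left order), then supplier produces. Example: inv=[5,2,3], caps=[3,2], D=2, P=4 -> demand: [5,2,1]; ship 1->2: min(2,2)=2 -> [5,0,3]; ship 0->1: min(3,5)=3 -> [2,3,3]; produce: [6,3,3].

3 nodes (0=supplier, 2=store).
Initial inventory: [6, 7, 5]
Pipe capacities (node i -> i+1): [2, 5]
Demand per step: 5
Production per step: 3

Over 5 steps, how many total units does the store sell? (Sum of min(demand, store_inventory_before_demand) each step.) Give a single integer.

Answer: 18

Derivation:
Step 1: sold=5 (running total=5) -> [7 4 5]
Step 2: sold=5 (running total=10) -> [8 2 4]
Step 3: sold=4 (running total=14) -> [9 2 2]
Step 4: sold=2 (running total=16) -> [10 2 2]
Step 5: sold=2 (running total=18) -> [11 2 2]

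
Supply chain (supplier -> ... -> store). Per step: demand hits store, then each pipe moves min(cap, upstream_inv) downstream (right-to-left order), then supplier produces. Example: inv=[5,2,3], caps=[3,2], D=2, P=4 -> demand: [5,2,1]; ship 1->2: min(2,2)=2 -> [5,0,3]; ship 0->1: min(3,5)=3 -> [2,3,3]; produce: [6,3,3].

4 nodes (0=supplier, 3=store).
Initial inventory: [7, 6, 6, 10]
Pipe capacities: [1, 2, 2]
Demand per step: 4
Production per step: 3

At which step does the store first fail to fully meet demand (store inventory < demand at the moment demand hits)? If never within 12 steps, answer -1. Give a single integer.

Step 1: demand=4,sold=4 ship[2->3]=2 ship[1->2]=2 ship[0->1]=1 prod=3 -> [9 5 6 8]
Step 2: demand=4,sold=4 ship[2->3]=2 ship[1->2]=2 ship[0->1]=1 prod=3 -> [11 4 6 6]
Step 3: demand=4,sold=4 ship[2->3]=2 ship[1->2]=2 ship[0->1]=1 prod=3 -> [13 3 6 4]
Step 4: demand=4,sold=4 ship[2->3]=2 ship[1->2]=2 ship[0->1]=1 prod=3 -> [15 2 6 2]
Step 5: demand=4,sold=2 ship[2->3]=2 ship[1->2]=2 ship[0->1]=1 prod=3 -> [17 1 6 2]
Step 6: demand=4,sold=2 ship[2->3]=2 ship[1->2]=1 ship[0->1]=1 prod=3 -> [19 1 5 2]
Step 7: demand=4,sold=2 ship[2->3]=2 ship[1->2]=1 ship[0->1]=1 prod=3 -> [21 1 4 2]
Step 8: demand=4,sold=2 ship[2->3]=2 ship[1->2]=1 ship[0->1]=1 prod=3 -> [23 1 3 2]
Step 9: demand=4,sold=2 ship[2->3]=2 ship[1->2]=1 ship[0->1]=1 prod=3 -> [25 1 2 2]
Step 10: demand=4,sold=2 ship[2->3]=2 ship[1->2]=1 ship[0->1]=1 prod=3 -> [27 1 1 2]
Step 11: demand=4,sold=2 ship[2->3]=1 ship[1->2]=1 ship[0->1]=1 prod=3 -> [29 1 1 1]
Step 12: demand=4,sold=1 ship[2->3]=1 ship[1->2]=1 ship[0->1]=1 prod=3 -> [31 1 1 1]
First stockout at step 5

5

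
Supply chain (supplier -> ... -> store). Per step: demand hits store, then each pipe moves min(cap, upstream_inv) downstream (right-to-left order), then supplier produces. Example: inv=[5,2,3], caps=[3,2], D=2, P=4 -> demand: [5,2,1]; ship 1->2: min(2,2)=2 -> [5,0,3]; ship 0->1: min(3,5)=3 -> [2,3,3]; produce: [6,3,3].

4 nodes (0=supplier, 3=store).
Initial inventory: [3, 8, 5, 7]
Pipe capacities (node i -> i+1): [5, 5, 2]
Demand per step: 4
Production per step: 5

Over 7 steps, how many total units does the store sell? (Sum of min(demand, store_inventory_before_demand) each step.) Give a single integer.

Answer: 19

Derivation:
Step 1: sold=4 (running total=4) -> [5 6 8 5]
Step 2: sold=4 (running total=8) -> [5 6 11 3]
Step 3: sold=3 (running total=11) -> [5 6 14 2]
Step 4: sold=2 (running total=13) -> [5 6 17 2]
Step 5: sold=2 (running total=15) -> [5 6 20 2]
Step 6: sold=2 (running total=17) -> [5 6 23 2]
Step 7: sold=2 (running total=19) -> [5 6 26 2]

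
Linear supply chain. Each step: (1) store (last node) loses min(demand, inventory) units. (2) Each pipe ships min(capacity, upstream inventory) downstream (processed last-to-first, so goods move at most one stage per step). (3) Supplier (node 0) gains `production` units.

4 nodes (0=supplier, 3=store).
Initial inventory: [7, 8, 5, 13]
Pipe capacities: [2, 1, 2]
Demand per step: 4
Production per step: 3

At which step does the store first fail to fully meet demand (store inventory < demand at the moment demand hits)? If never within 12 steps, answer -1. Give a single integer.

Step 1: demand=4,sold=4 ship[2->3]=2 ship[1->2]=1 ship[0->1]=2 prod=3 -> [8 9 4 11]
Step 2: demand=4,sold=4 ship[2->3]=2 ship[1->2]=1 ship[0->1]=2 prod=3 -> [9 10 3 9]
Step 3: demand=4,sold=4 ship[2->3]=2 ship[1->2]=1 ship[0->1]=2 prod=3 -> [10 11 2 7]
Step 4: demand=4,sold=4 ship[2->3]=2 ship[1->2]=1 ship[0->1]=2 prod=3 -> [11 12 1 5]
Step 5: demand=4,sold=4 ship[2->3]=1 ship[1->2]=1 ship[0->1]=2 prod=3 -> [12 13 1 2]
Step 6: demand=4,sold=2 ship[2->3]=1 ship[1->2]=1 ship[0->1]=2 prod=3 -> [13 14 1 1]
Step 7: demand=4,sold=1 ship[2->3]=1 ship[1->2]=1 ship[0->1]=2 prod=3 -> [14 15 1 1]
Step 8: demand=4,sold=1 ship[2->3]=1 ship[1->2]=1 ship[0->1]=2 prod=3 -> [15 16 1 1]
Step 9: demand=4,sold=1 ship[2->3]=1 ship[1->2]=1 ship[0->1]=2 prod=3 -> [16 17 1 1]
Step 10: demand=4,sold=1 ship[2->3]=1 ship[1->2]=1 ship[0->1]=2 prod=3 -> [17 18 1 1]
Step 11: demand=4,sold=1 ship[2->3]=1 ship[1->2]=1 ship[0->1]=2 prod=3 -> [18 19 1 1]
Step 12: demand=4,sold=1 ship[2->3]=1 ship[1->2]=1 ship[0->1]=2 prod=3 -> [19 20 1 1]
First stockout at step 6

6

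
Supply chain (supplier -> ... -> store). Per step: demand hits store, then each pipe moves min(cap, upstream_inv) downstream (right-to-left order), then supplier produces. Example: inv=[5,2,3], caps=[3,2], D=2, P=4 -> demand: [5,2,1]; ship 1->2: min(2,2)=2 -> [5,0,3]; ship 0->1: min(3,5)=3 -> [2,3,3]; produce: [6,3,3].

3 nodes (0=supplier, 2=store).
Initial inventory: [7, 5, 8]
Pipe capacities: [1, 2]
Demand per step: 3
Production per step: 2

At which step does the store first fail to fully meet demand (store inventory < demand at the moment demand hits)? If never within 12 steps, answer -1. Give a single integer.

Step 1: demand=3,sold=3 ship[1->2]=2 ship[0->1]=1 prod=2 -> [8 4 7]
Step 2: demand=3,sold=3 ship[1->2]=2 ship[0->1]=1 prod=2 -> [9 3 6]
Step 3: demand=3,sold=3 ship[1->2]=2 ship[0->1]=1 prod=2 -> [10 2 5]
Step 4: demand=3,sold=3 ship[1->2]=2 ship[0->1]=1 prod=2 -> [11 1 4]
Step 5: demand=3,sold=3 ship[1->2]=1 ship[0->1]=1 prod=2 -> [12 1 2]
Step 6: demand=3,sold=2 ship[1->2]=1 ship[0->1]=1 prod=2 -> [13 1 1]
Step 7: demand=3,sold=1 ship[1->2]=1 ship[0->1]=1 prod=2 -> [14 1 1]
Step 8: demand=3,sold=1 ship[1->2]=1 ship[0->1]=1 prod=2 -> [15 1 1]
Step 9: demand=3,sold=1 ship[1->2]=1 ship[0->1]=1 prod=2 -> [16 1 1]
Step 10: demand=3,sold=1 ship[1->2]=1 ship[0->1]=1 prod=2 -> [17 1 1]
Step 11: demand=3,sold=1 ship[1->2]=1 ship[0->1]=1 prod=2 -> [18 1 1]
Step 12: demand=3,sold=1 ship[1->2]=1 ship[0->1]=1 prod=2 -> [19 1 1]
First stockout at step 6

6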